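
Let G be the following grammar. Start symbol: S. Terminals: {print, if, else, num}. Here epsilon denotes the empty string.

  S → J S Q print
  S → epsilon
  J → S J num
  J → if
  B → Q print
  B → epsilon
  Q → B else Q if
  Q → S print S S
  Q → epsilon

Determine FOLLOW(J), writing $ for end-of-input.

{else, if, num, print}

FIRST(S): from S→J S Q print we get {if}; from S→epsilon we get {epsilon}. So FIRST(S) = {epsilon, if}.
FIRST(J): from J→S J num we get {if}; from J→if we get {if}. So FIRST(J) = {if}.
FIRST(B): from B→Q print we get {else, if, print}; from B→epsilon we get {epsilon}. So FIRST(B) = {epsilon, else, if, print}.
FIRST(Q): from Q→B else Q if we get {else, if, print}; from Q→S print S S we get {if, print}; from Q→epsilon we get {epsilon}. So FIRST(Q) = {epsilon, else, if, print}.
FOLLOW(S) includes $ since S is the start symbol.
FOLLOW(J): in S→J S Q print, J is followed by S Q print with FIRST {else, if, print}; in J→S J num, J is followed by num with FIRST {num}. Thus FOLLOW(J) = {else, if, num, print}.
FOLLOW(B): in Q→B else Q if, B is followed by else Q if with FIRST {else}. Thus FOLLOW(B) = {else}.
FOLLOW(Q): in S→J S Q print, Q is followed by print with FIRST {print}; in B→Q print, Q is followed by print with FIRST {print}; in Q→B else Q if, Q is followed by if with FIRST {if}. Thus FOLLOW(Q) = {if, print}.
FOLLOW(S): in S→J S Q print, S is followed by Q print with FIRST {else, if, print}; in J→S J num, S is followed by J num with FIRST {if}; in Q→S print S S (occurrence 1), S is followed by print S S with FIRST {print}; in Q→S print S S (occurrence 2), S is followed by S with FIRST {epsilon, if}; in Q→S print S S (occurrence 2), the suffix after S is nullable, so FOLLOW(S) ⊇ FOLLOW(Q) = {if, print}; in Q→S print S S (occurrence 3), the suffix after S is empty, so FOLLOW(S) ⊇ FOLLOW(Q) = {if, print}. Thus FOLLOW(S) = {$, else, if, print}.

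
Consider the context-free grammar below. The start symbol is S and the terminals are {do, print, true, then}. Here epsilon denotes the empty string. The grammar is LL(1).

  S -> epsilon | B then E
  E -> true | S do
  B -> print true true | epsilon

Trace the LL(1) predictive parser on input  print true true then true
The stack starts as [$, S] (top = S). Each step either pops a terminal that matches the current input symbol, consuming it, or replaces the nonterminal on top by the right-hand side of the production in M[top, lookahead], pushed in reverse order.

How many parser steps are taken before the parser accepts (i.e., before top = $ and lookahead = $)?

step 1: stack=$ S  input=print true true then true $  — expand S -> B then E
step 2: stack=$ E then B  input=print true true then true $  — expand B -> print true true
step 3: stack=$ E then true true print  input=print true true then true $  — match print
step 4: stack=$ E then true true  input=true true then true $  — match true
step 5: stack=$ E then true  input=true then true $  — match true
step 6: stack=$ E then  input=then true $  — match then
step 7: stack=$ E  input=true $  — expand E -> true
step 8: stack=$ true  input=true $  — match true
Accept reached after 8 steps.

8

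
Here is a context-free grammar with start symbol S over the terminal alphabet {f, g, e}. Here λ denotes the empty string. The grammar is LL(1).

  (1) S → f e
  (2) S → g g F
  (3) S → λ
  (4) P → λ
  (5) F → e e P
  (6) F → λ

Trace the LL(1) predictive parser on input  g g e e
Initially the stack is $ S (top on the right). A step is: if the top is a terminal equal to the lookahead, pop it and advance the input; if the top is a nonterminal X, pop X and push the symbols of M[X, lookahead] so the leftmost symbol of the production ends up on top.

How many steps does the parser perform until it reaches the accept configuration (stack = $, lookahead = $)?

7

step 1: stack=$ S  input=g g e e $  — expand S → g g F
step 2: stack=$ F g g  input=g g e e $  — match g
step 3: stack=$ F g  input=g e e $  — match g
step 4: stack=$ F  input=e e $  — expand F → e e P
step 5: stack=$ P e e  input=e e $  — match e
step 6: stack=$ P e  input=e $  — match e
step 7: stack=$ P  input=$  — expand P → λ
Accept reached after 7 steps.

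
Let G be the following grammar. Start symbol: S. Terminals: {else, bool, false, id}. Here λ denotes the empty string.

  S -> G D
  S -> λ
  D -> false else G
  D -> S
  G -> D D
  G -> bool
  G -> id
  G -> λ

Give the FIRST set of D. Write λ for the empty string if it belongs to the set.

FIRST(S) = {λ, bool, false, id}  (via G D)
FIRST(D) = {λ, bool, false, id}  (via S)
FIRST(G) = {λ, bool, false, id}  (via D D)

{λ, bool, false, id}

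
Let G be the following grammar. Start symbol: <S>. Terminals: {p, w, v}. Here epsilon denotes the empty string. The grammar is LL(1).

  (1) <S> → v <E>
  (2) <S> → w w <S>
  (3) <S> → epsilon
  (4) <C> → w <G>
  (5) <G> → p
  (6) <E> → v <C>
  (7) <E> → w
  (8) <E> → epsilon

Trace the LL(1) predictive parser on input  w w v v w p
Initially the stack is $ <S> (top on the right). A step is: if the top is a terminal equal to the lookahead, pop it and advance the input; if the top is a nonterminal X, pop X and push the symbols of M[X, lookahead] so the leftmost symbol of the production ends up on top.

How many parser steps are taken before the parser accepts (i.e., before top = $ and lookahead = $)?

11

      Stack      Input          Action
   1  $ <S>      w w v v w p $  expand <S> → w w <S>
   2  $ <S> w w  w w v v w p $  match w
   3  $ <S> w    w v v w p $    match w
   4  $ <S>      v v w p $      expand <S> → v <E>
   5  $ <E> v    v v w p $      match v
   6  $ <E>      v w p $        expand <E> → v <C>
   7  $ <C> v    v w p $        match v
   8  $ <C>      w p $          expand <C> → w <G>
   9  $ <G> w    w p $          match w
  10  $ <G>      p $            expand <G> → p
  11  $ p        p $            match p
Accept reached after 11 steps.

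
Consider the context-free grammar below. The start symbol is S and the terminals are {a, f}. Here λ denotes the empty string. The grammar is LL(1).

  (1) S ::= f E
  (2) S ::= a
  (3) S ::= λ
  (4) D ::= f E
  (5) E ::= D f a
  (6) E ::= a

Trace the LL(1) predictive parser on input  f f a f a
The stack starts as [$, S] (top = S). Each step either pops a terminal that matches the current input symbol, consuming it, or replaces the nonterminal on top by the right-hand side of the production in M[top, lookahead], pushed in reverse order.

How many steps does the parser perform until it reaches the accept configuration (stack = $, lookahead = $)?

step 1: stack=$ S  input=f f a f a $  — expand S ::= f E
step 2: stack=$ E f  input=f f a f a $  — match f
step 3: stack=$ E  input=f a f a $  — expand E ::= D f a
step 4: stack=$ a f D  input=f a f a $  — expand D ::= f E
step 5: stack=$ a f E f  input=f a f a $  — match f
step 6: stack=$ a f E  input=a f a $  — expand E ::= a
step 7: stack=$ a f a  input=a f a $  — match a
step 8: stack=$ a f  input=f a $  — match f
step 9: stack=$ a  input=a $  — match a
Accept reached after 9 steps.

9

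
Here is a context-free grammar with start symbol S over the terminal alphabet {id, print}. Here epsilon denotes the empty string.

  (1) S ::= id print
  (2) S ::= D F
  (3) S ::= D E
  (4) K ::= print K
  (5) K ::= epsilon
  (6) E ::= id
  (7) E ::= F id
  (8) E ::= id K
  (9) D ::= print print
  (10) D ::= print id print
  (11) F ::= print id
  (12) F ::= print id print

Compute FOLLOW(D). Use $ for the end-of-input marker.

{id, print}

FIRST(K): from K::=print K we get {print}; from K::=epsilon we get {epsilon}. So FIRST(K) = {epsilon, print}.
FIRST(D): from D::=print print we get {print}; from D::=print id print we get {print}. So FIRST(D) = {print}.
FIRST(F): from F::=print id we get {print}; from F::=print id print we get {print}. So FIRST(F) = {print}.
FIRST(S): from S::=id print we get {id}; from S::=D F we get {print}; from S::=D E we get {print}. So FIRST(S) = {id, print}.
FIRST(E): from E::=id we get {id}; from E::=F id we get {print}; from E::=id K we get {id}. So FIRST(E) = {id, print}.
FOLLOW(S) includes $ since S is the start symbol.
FOLLOW(S): S appears on no right-hand side. Thus FOLLOW(S) = {$}.
FOLLOW(E): in S::=D E, the suffix after E is empty, so FOLLOW(E) ⊇ FOLLOW(S) = {$}. Thus FOLLOW(E) = {$}.
FOLLOW(K): in K::=print K, the suffix after K is empty (adds nothing new); in E::=id K, the suffix after K is empty, so FOLLOW(K) ⊇ FOLLOW(E) = {$}. Thus FOLLOW(K) = {$}.
FOLLOW(D): in S::=D F, D is followed by F with FIRST {print}; in S::=D E, D is followed by E with FIRST {id, print}. Thus FOLLOW(D) = {id, print}.
FOLLOW(F): in S::=D F, the suffix after F is empty, so FOLLOW(F) ⊇ FOLLOW(S) = {$}; in E::=F id, F is followed by id with FIRST {id}. Thus FOLLOW(F) = {$, id}.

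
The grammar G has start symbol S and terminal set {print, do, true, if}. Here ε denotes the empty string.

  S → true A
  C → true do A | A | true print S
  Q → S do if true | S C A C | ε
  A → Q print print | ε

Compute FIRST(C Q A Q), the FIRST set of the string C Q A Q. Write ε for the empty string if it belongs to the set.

FIRST(S) = {true}
FIRST(Q) = {ε, true}  (via S do if true, S C A C)
FIRST(A) = {ε, print, true}  (via Q print print)
FIRST(C) = {ε, print, true}  (via A)
FIRST(C Q A Q): take FIRST of each symbol in turn, carrying on past any symbol whose FIRST contains ε; result {ε, print, true}.

{ε, print, true}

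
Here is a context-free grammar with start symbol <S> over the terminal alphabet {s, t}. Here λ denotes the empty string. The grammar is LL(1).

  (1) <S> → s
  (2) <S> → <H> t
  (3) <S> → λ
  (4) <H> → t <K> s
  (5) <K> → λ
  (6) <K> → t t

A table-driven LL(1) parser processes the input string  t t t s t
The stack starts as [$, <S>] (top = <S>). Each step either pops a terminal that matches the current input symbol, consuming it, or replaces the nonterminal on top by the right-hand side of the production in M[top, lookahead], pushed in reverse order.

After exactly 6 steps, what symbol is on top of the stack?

     Stack        Input        Action
  1  $ <S>        t t t s t $  expand <S> → <H> t
  2  $ t <H>      t t t s t $  expand <H> → t <K> s
  3  $ t s <K> t  t t t s t $  match t
  4  $ t s <K>    t t s t $    expand <K> → t t
  5  $ t s t t    t t s t $    match t
  6  $ t s t      t s t $      match t
Stack after step 6: $ t s (top = s).

s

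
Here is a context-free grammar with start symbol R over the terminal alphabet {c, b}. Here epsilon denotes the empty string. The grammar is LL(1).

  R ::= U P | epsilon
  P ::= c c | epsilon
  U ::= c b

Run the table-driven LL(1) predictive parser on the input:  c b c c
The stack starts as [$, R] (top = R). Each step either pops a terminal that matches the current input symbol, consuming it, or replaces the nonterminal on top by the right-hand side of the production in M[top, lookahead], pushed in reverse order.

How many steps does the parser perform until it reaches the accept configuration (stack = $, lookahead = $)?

     Stack    Input      Action
  1  $ R      c b c c $  expand R ::= U P
  2  $ P U    c b c c $  expand U ::= c b
  3  $ P b c  c b c c $  match c
  4  $ P b    b c c $    match b
  5  $ P      c c $      expand P ::= c c
  6  $ c c    c c $      match c
  7  $ c      c $        match c
Accept reached after 7 steps.

7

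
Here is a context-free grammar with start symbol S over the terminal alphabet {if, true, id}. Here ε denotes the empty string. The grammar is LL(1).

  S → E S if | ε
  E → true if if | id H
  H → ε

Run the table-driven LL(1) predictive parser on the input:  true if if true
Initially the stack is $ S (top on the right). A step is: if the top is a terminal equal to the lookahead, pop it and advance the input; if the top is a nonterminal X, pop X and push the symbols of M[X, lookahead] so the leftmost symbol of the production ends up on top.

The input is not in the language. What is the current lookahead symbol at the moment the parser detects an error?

     Stack                 Input              Action
  1  $ S                   true if if true $  expand S → E S if
  2  $ if S E              true if if true $  expand E → true if if
  3  $ if S if if true     true if if true $  match true
  4  $ if S if if          if if true $       match if
  5  $ if S if             if true $          match if
  6  $ if S                true $             expand S → E S if
  7  $ if if S E           true $             expand E → true if if
  8  $ if if S if if true  true $             match true
  9  $ if if S if if       $                  error: top is terminal if but lookahead is $

$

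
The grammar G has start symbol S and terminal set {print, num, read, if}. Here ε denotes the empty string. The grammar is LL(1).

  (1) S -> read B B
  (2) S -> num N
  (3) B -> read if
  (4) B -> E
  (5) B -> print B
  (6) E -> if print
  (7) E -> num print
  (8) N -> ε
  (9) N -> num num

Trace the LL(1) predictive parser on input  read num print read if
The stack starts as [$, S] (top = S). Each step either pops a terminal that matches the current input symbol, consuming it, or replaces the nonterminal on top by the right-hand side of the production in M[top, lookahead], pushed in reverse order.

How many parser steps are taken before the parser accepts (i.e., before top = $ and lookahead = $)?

     Stack          Input                     Action
  1  $ S            read num print read if $  expand S -> read B B
  2  $ B B read     read num print read if $  match read
  3  $ B B          num print read if $       expand B -> E
  4  $ B E          num print read if $       expand E -> num print
  5  $ B print num  num print read if $       match num
  6  $ B print      print read if $           match print
  7  $ B            read if $                 expand B -> read if
  8  $ if read      read if $                 match read
  9  $ if           if $                      match if
Accept reached after 9 steps.

9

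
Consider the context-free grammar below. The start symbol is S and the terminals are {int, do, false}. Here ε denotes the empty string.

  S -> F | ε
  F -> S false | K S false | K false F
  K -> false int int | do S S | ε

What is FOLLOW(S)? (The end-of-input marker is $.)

FIRST(K): from K->false int int we get {false}; from K->do S S we get {do}; from K->ε we get {ε}. So FIRST(K) = {ε, do, false}.
FIRST(S): from S->F we get {do, false}; from S->ε we get {ε}. So FIRST(S) = {ε, do, false}.
FIRST(F): from F->S false we get {do, false}; from F->K S false we get {do, false}; from F->K false F we get {do, false}. So FIRST(F) = {do, false}.
FOLLOW(S) includes $ since S is the start symbol.
FOLLOW(K): in F->K S false, K is followed by S false with FIRST {do, false}; in F->K false F, K is followed by false F with FIRST {false}. Thus FOLLOW(K) = {do, false}.
FOLLOW(S): in F->S false, S is followed by false with FIRST {false}; in F->K S false, S is followed by false with FIRST {false}; in K->do S S (occurrence 1), S is followed by S with FIRST {ε, do, false}; in K->do S S (occurrence 1), the suffix after S is nullable, so FOLLOW(S) ⊇ FOLLOW(K) = {do, false}; in K->do S S (occurrence 2), the suffix after S is empty, so FOLLOW(S) ⊇ FOLLOW(K) = {do, false}. Thus FOLLOW(S) = {$, do, false}.
FOLLOW(F): in S->F, the suffix after F is empty, so FOLLOW(F) ⊇ FOLLOW(S) = {$, do, false}; in F->K false F, the suffix after F is empty (adds nothing new). Thus FOLLOW(F) = {$, do, false}.

{$, do, false}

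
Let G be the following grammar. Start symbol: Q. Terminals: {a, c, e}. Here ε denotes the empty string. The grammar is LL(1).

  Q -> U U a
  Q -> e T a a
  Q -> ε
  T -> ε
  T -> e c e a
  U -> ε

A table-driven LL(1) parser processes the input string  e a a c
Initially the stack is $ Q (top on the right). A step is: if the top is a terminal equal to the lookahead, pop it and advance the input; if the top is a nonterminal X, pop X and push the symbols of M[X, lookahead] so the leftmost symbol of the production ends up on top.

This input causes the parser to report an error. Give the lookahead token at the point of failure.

step 1: stack=$ Q  input=e a a c $  — expand Q -> e T a a
step 2: stack=$ a a T e  input=e a a c $  — match e
step 3: stack=$ a a T  input=a a c $  — expand T -> ε
step 4: stack=$ a a  input=a a c $  — match a
step 5: stack=$ a  input=a c $  — match a
step 6: stack=$  input=c $  — error: stack empty but input remains

c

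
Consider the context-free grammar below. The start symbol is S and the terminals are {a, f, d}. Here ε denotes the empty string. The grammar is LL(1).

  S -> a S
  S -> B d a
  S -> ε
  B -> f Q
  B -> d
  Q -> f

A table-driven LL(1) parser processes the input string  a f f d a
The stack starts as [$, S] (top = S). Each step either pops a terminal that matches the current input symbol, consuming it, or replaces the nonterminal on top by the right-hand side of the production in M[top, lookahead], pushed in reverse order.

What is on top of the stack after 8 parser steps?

     Stack      Input        Action
  1  $ S        a f f d a $  expand S -> a S
  2  $ S a      a f f d a $  match a
  3  $ S        f f d a $    expand S -> B d a
  4  $ a d B    f f d a $    expand B -> f Q
  5  $ a d Q f  f f d a $    match f
  6  $ a d Q    f d a $      expand Q -> f
  7  $ a d f    f d a $      match f
  8  $ a d      d a $        match d
Stack after step 8: $ a (top = a).

a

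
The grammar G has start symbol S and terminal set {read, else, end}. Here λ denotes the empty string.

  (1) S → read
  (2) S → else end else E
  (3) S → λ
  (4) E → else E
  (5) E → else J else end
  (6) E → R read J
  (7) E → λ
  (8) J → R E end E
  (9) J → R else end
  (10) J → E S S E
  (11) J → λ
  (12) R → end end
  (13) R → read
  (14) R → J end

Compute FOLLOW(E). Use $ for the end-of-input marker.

FIRST(S): from S→read we get {read}; from S→else end else E we get {else}; from S→λ we get {λ}. So FIRST(S) = {λ, else, read}.
FIRST(E): from E→else E we get {else}; from E→else J else end we get {else}; from E→R read J we get {else, end, read}; from E→λ we get {λ}. So FIRST(E) = {λ, else, end, read}.
FIRST(J): from J→R E end E we get {else, end, read}; from J→R else end we get {else, end, read}; from J→E S S E we get {λ, else, end, read}; from J→λ we get {λ}. So FIRST(J) = {λ, else, end, read}.
FIRST(R): from R→end end we get {end}; from R→read we get {read}; from R→J end we get {else, end, read}. So FIRST(R) = {else, end, read}.
FOLLOW(S) includes $ since S is the start symbol.
FOLLOW(R): in E→R read J, R is followed by read J with FIRST {read}; in J→R E end E, R is followed by E end E with FIRST {else, end, read}; in J→R else end, R is followed by else end with FIRST {else}. Thus FOLLOW(R) = {else, end, read}.
FOLLOW(S): in J→E S S E (occurrence 1), S is followed by S E with FIRST {λ, else, end, read}; in J→E S S E (occurrence 1), the suffix after S is nullable, so FOLLOW(S) ⊇ FOLLOW(J) = {$, else, end, read}; in J→E S S E (occurrence 2), S is followed by E with FIRST {λ, else, end, read}; in J→E S S E (occurrence 2), the suffix after S is nullable, so FOLLOW(S) ⊇ FOLLOW(J) = {$, else, end, read}. Thus FOLLOW(S) = {$, else, end, read}.
FOLLOW(E): in S→else end else E, the suffix after E is empty, so FOLLOW(E) ⊇ FOLLOW(S) = {$, else, end, read}; in E→else E, the suffix after E is empty (adds nothing new); in J→R E end E (occurrence 1), E is followed by end E with FIRST {end}; in J→R E end E (occurrence 2), the suffix after E is empty, so FOLLOW(E) ⊇ FOLLOW(J) = {$, else, end, read}; in J→E S S E (occurrence 1), E is followed by S S E with FIRST {λ, else, end, read}; in J→E S S E (occurrence 1), the suffix after E is nullable, so FOLLOW(E) ⊇ FOLLOW(J) = {$, else, end, read}; in J→E S S E (occurrence 2), the suffix after E is empty, so FOLLOW(E) ⊇ FOLLOW(J) = {$, else, end, read}. Thus FOLLOW(E) = {$, else, end, read}.
FOLLOW(J): in E→else J else end, J is followed by else end with FIRST {else}; in E→R read J, the suffix after J is empty, so FOLLOW(J) ⊇ FOLLOW(E) = {$, else, end, read}; in R→J end, J is followed by end with FIRST {end}. Thus FOLLOW(J) = {$, else, end, read}.

{$, else, end, read}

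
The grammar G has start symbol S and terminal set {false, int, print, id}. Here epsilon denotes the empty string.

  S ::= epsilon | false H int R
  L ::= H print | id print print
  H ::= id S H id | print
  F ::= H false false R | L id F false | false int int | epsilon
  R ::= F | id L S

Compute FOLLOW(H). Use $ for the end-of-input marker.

{false, id, int, print}

FIRST(S) = {epsilon, false}
FIRST(H) = {id, print}
FIRST(L) = {id, print}  (via H print)
FIRST(F) = {epsilon, false, id, print}  (via H false false R, L id F false)
FIRST(R) = {epsilon, false, id, print}  (via F)
FOLLOW(S) includes $ since S is the start symbol.
FOLLOW(H): in S::=false H int R, H is followed by int R with FIRST {int}; in L::=H print, H is followed by print with FIRST {print}; in H::=id S H id, H is followed by id with FIRST {id}; in F::=H false false R, H is followed by false false R with FIRST {false}. Thus FOLLOW(H) = {false, id, int, print}.
FOLLOW(S): in H::=id S H id, S is followed by H id with FIRST {id, print}; in R::=id L S, the suffix after S is empty, so FOLLOW(S) ⊇ FOLLOW(R) = {$, false, id, print}. Thus FOLLOW(S) = {$, false, id, print}.
FOLLOW(L): in F::=L id F false, L is followed by id F false with FIRST {id}; in R::=id L S, L is followed by S with FIRST {epsilon, false}; in R::=id L S, the suffix after L is nullable, so FOLLOW(L) ⊇ FOLLOW(R) = {$, false, id, print}. Thus FOLLOW(L) = {$, false, id, print}.
FOLLOW(F): in F::=L id F false, F is followed by false with FIRST {false}; in R::=F, the suffix after F is empty, so FOLLOW(F) ⊇ FOLLOW(R) = {$, false, id, print}. Thus FOLLOW(F) = {$, false, id, print}.
FOLLOW(R): in S::=false H int R, the suffix after R is empty, so FOLLOW(R) ⊇ FOLLOW(S) = {$, false, id, print}; in F::=H false false R, the suffix after R is empty, so FOLLOW(R) ⊇ FOLLOW(F) = {$, false, id, print}. Thus FOLLOW(R) = {$, false, id, print}.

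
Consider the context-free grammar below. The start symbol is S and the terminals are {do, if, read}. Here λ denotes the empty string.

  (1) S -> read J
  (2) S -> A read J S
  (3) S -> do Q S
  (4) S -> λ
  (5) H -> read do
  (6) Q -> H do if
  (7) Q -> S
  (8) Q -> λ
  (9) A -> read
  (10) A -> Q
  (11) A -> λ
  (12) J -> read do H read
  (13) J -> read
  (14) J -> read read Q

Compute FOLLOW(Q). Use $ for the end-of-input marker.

FIRST(H) = {read}
FIRST(J) = {read}
FIRST(S) = {λ, do, read}  (via A read J S)
FIRST(Q) = {λ, do, read}  (via H do if, S)
FIRST(A) = {λ, do, read}  (via Q)
FOLLOW(S) includes $ since S is the start symbol.
FOLLOW(H): in Q->H do if, H is followed by do if with FIRST {do}; in J->read do H read, H is followed by read with FIRST {read}. Thus FOLLOW(H) = {do, read}.
FOLLOW(A): in S->A read J S, A is followed by read J S with FIRST {read}. Thus FOLLOW(A) = {read}.
FOLLOW(S): in S->A read J S, the suffix after S is empty (adds nothing new); in S->do Q S, the suffix after S is empty (adds nothing new); in Q->S, the suffix after S is empty, so FOLLOW(S) ⊇ FOLLOW(Q) = {$, do, read}. Thus FOLLOW(S) = {$, do, read}.
FOLLOW(J): in S->read J, the suffix after J is empty, so FOLLOW(J) ⊇ FOLLOW(S) = {$, do, read}; in S->A read J S, J is followed by S with FIRST {λ, do, read}; in S->A read J S, the suffix after J is nullable, so FOLLOW(J) ⊇ FOLLOW(S) = {$, do, read}. Thus FOLLOW(J) = {$, do, read}.
FOLLOW(Q): in S->do Q S, Q is followed by S with FIRST {λ, do, read}; in S->do Q S, the suffix after Q is nullable, so FOLLOW(Q) ⊇ FOLLOW(S) = {$, do, read}; in A->Q, the suffix after Q is empty, so FOLLOW(Q) ⊇ FOLLOW(A) = {read}; in J->read read Q, the suffix after Q is empty, so FOLLOW(Q) ⊇ FOLLOW(J) = {$, do, read}. Thus FOLLOW(Q) = {$, do, read}.

{$, do, read}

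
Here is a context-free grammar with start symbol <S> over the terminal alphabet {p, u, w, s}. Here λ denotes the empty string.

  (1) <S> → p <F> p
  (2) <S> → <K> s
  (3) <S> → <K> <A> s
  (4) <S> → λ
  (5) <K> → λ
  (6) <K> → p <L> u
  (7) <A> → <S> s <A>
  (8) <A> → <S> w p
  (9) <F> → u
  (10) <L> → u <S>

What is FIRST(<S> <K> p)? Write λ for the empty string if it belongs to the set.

FIRST(<K>): from <K>→λ we get {λ}; from <K>→p <L> u we get {p}. So FIRST(<K>) = {λ, p}.
FIRST(<F>): from <F>→u we get {u}. So FIRST(<F>) = {u}.
FIRST(<L>): from <L>→u <S> we get {u}. So FIRST(<L>) = {u}.
FIRST(<S>): from <S>→p <F> p we get {p}; from <S>→<K> s we get {p, s}; from <S>→<K> <A> s we get {p, s, w}; from <S>→λ we get {λ}. So FIRST(<S>) = {λ, p, s, w}.
FIRST(<A>): from <A>→<S> s <A> we get {p, s, w}; from <A>→<S> w p we get {p, s, w}. So FIRST(<A>) = {p, s, w}.
FIRST(<S> <K> p): take FIRST of each symbol in turn, carrying on past any symbol whose FIRST contains λ; result {p, s, w}.

{p, s, w}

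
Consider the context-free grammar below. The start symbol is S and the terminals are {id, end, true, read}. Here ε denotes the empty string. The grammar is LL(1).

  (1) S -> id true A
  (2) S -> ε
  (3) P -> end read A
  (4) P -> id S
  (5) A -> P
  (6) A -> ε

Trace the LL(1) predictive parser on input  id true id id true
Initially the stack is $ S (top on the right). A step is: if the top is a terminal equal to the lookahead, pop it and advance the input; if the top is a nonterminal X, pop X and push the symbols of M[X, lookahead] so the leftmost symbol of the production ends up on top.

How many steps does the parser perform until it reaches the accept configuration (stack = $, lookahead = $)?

10

step 1: stack=$ S  input=id true id id true $  — expand S -> id true A
step 2: stack=$ A true id  input=id true id id true $  — match id
step 3: stack=$ A true  input=true id id true $  — match true
step 4: stack=$ A  input=id id true $  — expand A -> P
step 5: stack=$ P  input=id id true $  — expand P -> id S
step 6: stack=$ S id  input=id id true $  — match id
step 7: stack=$ S  input=id true $  — expand S -> id true A
step 8: stack=$ A true id  input=id true $  — match id
step 9: stack=$ A true  input=true $  — match true
step 10: stack=$ A  input=$  — expand A -> ε
Accept reached after 10 steps.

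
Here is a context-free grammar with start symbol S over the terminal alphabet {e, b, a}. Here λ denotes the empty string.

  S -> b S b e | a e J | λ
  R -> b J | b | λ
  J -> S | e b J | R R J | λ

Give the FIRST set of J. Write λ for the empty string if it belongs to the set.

{λ, a, b, e}

FIRST(S): from S->b S b e we get {b}; from S->a e J we get {a}; from S->λ we get {λ}. So FIRST(S) = {λ, a, b}.
FIRST(R): from R->b J we get {b}; from R->b we get {b}; from R->λ we get {λ}. So FIRST(R) = {λ, b}.
FIRST(J): from J->S we get {λ, a, b}; from J->e b J we get {e}; from J->R R J we get {λ, a, b, e}; from J->λ we get {λ}. So FIRST(J) = {λ, a, b, e}.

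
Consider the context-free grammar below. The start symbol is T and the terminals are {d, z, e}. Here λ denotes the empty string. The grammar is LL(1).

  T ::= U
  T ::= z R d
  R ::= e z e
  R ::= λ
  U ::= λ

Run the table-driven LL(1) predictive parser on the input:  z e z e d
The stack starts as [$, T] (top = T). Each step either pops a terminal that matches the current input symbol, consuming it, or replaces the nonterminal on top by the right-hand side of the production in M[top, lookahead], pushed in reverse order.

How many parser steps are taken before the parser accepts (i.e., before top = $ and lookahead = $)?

step 1: stack=$ T  input=z e z e d $  — expand T ::= z R d
step 2: stack=$ d R z  input=z e z e d $  — match z
step 3: stack=$ d R  input=e z e d $  — expand R ::= e z e
step 4: stack=$ d e z e  input=e z e d $  — match e
step 5: stack=$ d e z  input=z e d $  — match z
step 6: stack=$ d e  input=e d $  — match e
step 7: stack=$ d  input=d $  — match d
Accept reached after 7 steps.

7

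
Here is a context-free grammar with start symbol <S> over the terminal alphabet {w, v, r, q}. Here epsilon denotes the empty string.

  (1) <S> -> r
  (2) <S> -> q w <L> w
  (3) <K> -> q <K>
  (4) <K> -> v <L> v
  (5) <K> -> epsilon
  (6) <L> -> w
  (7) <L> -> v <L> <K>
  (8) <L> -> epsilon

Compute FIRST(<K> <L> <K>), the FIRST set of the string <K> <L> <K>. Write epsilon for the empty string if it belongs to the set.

FIRST(<S>) = {q, r}
FIRST(<K>) = {epsilon, q, v}
FIRST(<L>) = {epsilon, v, w}
FIRST(<K> <L> <K>): take FIRST of each symbol in turn, carrying on past any symbol whose FIRST contains epsilon; result {epsilon, q, v, w}.

{epsilon, q, v, w}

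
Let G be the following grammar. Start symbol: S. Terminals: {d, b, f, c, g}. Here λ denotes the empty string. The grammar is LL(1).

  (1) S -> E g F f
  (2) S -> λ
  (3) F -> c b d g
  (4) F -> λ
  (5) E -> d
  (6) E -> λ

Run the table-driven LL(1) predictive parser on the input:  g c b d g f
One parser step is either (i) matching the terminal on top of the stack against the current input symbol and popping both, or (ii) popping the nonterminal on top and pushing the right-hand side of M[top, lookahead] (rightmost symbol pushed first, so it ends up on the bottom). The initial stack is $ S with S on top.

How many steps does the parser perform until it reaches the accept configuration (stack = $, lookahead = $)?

9

step 1: stack=$ S  input=g c b d g f $  — expand S -> E g F f
step 2: stack=$ f F g E  input=g c b d g f $  — expand E -> λ
step 3: stack=$ f F g  input=g c b d g f $  — match g
step 4: stack=$ f F  input=c b d g f $  — expand F -> c b d g
step 5: stack=$ f g d b c  input=c b d g f $  — match c
step 6: stack=$ f g d b  input=b d g f $  — match b
step 7: stack=$ f g d  input=d g f $  — match d
step 8: stack=$ f g  input=g f $  — match g
step 9: stack=$ f  input=f $  — match f
Accept reached after 9 steps.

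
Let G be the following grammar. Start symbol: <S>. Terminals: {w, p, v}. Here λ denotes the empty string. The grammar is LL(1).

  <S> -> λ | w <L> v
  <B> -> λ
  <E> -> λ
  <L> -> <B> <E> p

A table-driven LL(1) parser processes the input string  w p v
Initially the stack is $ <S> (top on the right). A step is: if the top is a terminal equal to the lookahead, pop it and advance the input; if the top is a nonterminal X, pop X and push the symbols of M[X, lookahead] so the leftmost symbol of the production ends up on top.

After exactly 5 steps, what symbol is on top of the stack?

p

step 1: stack=$ <S>  input=w p v $  — expand <S> -> w <L> v
step 2: stack=$ v <L> w  input=w p v $  — match w
step 3: stack=$ v <L>  input=p v $  — expand <L> -> <B> <E> p
step 4: stack=$ v p <E> <B>  input=p v $  — expand <B> -> λ
step 5: stack=$ v p <E>  input=p v $  — expand <E> -> λ
Stack after step 5: $ v p (top = p).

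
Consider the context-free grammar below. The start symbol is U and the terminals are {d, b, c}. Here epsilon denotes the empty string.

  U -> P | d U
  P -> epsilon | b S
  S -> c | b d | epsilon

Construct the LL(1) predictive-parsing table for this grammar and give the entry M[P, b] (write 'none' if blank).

P -> b S

FIRST(P): from P->epsilon we get {epsilon}; from P->b S we get {b}. So FIRST(P) = {epsilon, b}.
FIRST(S): from S->c we get {c}; from S->b d we get {b}; from S->epsilon we get {epsilon}. So FIRST(S) = {epsilon, b, c}.
FIRST(U): from U->P we get {epsilon, b}; from U->d U we get {d}. So FIRST(U) = {epsilon, b, d}.
FOLLOW(U) includes $ since U is the start symbol.
FOLLOW(U): in U->d U, the suffix after U is empty (adds nothing new). Thus FOLLOW(U) = {$}.
FOLLOW(P): in U->P, the suffix after P is empty, so FOLLOW(P) ⊇ FOLLOW(U) = {$}. Thus FOLLOW(P) = {$}.
For P -> epsilon: FIRST(epsilon) = {epsilon}, so it goes in M[P, t] for t ∈ {}; since epsilon ∈ FIRST, also for every t ∈ FOLLOW(P) = {$}.
For P -> b S: FIRST(b S) = {b}, so it goes in M[P, t] for t ∈ {b}.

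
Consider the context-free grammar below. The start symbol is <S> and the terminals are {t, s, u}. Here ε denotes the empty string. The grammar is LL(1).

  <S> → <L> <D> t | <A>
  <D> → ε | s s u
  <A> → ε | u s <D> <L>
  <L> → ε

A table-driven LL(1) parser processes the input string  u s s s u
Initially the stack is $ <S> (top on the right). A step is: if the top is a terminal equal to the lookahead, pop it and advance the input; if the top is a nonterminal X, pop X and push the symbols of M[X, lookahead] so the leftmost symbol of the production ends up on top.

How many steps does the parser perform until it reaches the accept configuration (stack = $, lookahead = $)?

step 1: stack=$ <S>  input=u s s s u $  — expand <S> → <A>
step 2: stack=$ <A>  input=u s s s u $  — expand <A> → u s <D> <L>
step 3: stack=$ <L> <D> s u  input=u s s s u $  — match u
step 4: stack=$ <L> <D> s  input=s s s u $  — match s
step 5: stack=$ <L> <D>  input=s s u $  — expand <D> → s s u
step 6: stack=$ <L> u s s  input=s s u $  — match s
step 7: stack=$ <L> u s  input=s u $  — match s
step 8: stack=$ <L> u  input=u $  — match u
step 9: stack=$ <L>  input=$  — expand <L> → ε
Accept reached after 9 steps.

9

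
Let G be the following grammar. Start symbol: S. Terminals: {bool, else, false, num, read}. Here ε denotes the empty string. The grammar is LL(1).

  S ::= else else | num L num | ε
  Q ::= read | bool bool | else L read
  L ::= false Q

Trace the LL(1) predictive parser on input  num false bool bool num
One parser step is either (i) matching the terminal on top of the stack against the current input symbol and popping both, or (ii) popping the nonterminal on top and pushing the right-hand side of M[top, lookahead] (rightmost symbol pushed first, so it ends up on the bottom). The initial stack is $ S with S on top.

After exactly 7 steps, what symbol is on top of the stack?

step 1: stack=$ S  input=num false bool bool num $  — expand S ::= num L num
step 2: stack=$ num L num  input=num false bool bool num $  — match num
step 3: stack=$ num L  input=false bool bool num $  — expand L ::= false Q
step 4: stack=$ num Q false  input=false bool bool num $  — match false
step 5: stack=$ num Q  input=bool bool num $  — expand Q ::= bool bool
step 6: stack=$ num bool bool  input=bool bool num $  — match bool
step 7: stack=$ num bool  input=bool num $  — match bool
Stack after step 7: $ num (top = num).

num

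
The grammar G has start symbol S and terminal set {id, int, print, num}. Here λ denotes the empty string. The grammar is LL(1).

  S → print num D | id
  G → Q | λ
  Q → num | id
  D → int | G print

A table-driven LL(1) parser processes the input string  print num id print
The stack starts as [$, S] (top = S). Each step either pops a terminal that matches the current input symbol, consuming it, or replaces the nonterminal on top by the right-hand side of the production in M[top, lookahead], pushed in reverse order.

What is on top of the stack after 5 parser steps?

Q

step 1: stack=$ S  input=print num id print $  — expand S → print num D
step 2: stack=$ D num print  input=print num id print $  — match print
step 3: stack=$ D num  input=num id print $  — match num
step 4: stack=$ D  input=id print $  — expand D → G print
step 5: stack=$ print G  input=id print $  — expand G → Q
Stack after step 5: $ print Q (top = Q).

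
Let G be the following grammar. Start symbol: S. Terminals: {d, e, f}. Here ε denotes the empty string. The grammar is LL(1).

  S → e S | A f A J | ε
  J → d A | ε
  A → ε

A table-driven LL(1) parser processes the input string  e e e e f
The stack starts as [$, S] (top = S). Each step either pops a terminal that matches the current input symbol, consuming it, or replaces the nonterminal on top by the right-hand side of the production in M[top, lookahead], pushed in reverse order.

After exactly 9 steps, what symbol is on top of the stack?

A

     Stack  Input        Action
  1  $ S    e e e e f $  expand S → e S
  2  $ S e  e e e e f $  match e
  3  $ S    e e e f $    expand S → e S
  4  $ S e  e e e f $    match e
  5  $ S    e e f $      expand S → e S
  6  $ S e  e e f $      match e
  7  $ S    e f $        expand S → e S
  8  $ S e  e f $        match e
  9  $ S    f $          expand S → A f A J
Stack after step 9: $ J A f A (top = A).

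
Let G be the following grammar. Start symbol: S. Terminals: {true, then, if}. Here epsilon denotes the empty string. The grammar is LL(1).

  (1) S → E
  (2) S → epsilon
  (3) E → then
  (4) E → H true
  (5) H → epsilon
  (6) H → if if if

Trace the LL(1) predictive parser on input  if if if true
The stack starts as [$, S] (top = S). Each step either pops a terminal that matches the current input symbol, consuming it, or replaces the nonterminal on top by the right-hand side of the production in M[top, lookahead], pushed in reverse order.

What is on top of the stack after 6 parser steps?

     Stack            Input            Action
  1  $ S              if if if true $  expand S → E
  2  $ E              if if if true $  expand E → H true
  3  $ true H         if if if true $  expand H → if if if
  4  $ true if if if  if if if true $  match if
  5  $ true if if     if if true $     match if
  6  $ true if        if true $        match if
Stack after step 6: $ true (top = true).

true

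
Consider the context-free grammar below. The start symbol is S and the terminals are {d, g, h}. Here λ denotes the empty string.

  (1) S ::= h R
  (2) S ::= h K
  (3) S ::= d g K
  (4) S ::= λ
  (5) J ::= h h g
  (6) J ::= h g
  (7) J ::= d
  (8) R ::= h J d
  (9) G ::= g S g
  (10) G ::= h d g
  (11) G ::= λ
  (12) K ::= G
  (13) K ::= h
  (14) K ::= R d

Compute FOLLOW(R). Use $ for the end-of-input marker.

FIRST(S) = {λ, d, h}
FIRST(J) = {d, h}
FIRST(R) = {h}
FIRST(G) = {λ, g, h}
FIRST(K) = {λ, g, h}  (via G, R d)
FOLLOW(S) includes $ since S is the start symbol.
FOLLOW(S): in G::=g S g, S is followed by g with FIRST {g}. Thus FOLLOW(S) = {$, g}.
FOLLOW(J): in R::=h J d, J is followed by d with FIRST {d}. Thus FOLLOW(J) = {d}.
FOLLOW(R): in S::=h R, the suffix after R is empty, so FOLLOW(R) ⊇ FOLLOW(S) = {$, g}; in K::=R d, R is followed by d with FIRST {d}. Thus FOLLOW(R) = {$, d, g}.
FOLLOW(K): in S::=h K, the suffix after K is empty, so FOLLOW(K) ⊇ FOLLOW(S) = {$, g}; in S::=d g K, the suffix after K is empty, so FOLLOW(K) ⊇ FOLLOW(S) = {$, g}. Thus FOLLOW(K) = {$, g}.
FOLLOW(G): in K::=G, the suffix after G is empty, so FOLLOW(G) ⊇ FOLLOW(K) = {$, g}. Thus FOLLOW(G) = {$, g}.

{$, d, g}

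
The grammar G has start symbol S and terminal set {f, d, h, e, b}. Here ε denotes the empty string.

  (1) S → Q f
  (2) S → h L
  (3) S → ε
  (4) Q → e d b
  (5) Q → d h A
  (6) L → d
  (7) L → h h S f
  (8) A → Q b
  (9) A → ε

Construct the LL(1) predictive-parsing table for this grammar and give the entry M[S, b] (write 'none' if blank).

none

FIRST(Q) = {d, e}
FIRST(L) = {d, h}
FIRST(S) = {ε, d, e, h}  (via Q f)
FIRST(A) = {ε, d, e}  (via Q b)
FOLLOW(S) includes $ since S is the start symbol.
FOLLOW(S): in L→h h S f, S is followed by f with FIRST {f}. Thus FOLLOW(S) = {$, f}.
For S → Q f: FIRST(Q f) = {d, e}, so it goes in M[S, t] for t ∈ {d, e}.
For S → h L: FIRST(h L) = {h}, so it goes in M[S, t] for t ∈ {h}.
For S → ε: FIRST(ε) = {ε}, so it goes in M[S, t] for t ∈ {}; since ε ∈ FIRST, also for every t ∈ FOLLOW(S) = {$, f}.
None of these place a production in M[S, b].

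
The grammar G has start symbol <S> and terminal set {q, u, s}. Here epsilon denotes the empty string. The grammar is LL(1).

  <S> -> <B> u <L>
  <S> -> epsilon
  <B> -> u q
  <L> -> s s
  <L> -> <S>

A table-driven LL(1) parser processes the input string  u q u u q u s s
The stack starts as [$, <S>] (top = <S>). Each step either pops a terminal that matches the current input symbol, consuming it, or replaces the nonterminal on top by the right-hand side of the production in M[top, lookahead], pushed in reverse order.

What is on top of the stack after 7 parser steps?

<B>

step 1: stack=$ <S>  input=u q u u q u s s $  — expand <S> -> <B> u <L>
step 2: stack=$ <L> u <B>  input=u q u u q u s s $  — expand <B> -> u q
step 3: stack=$ <L> u q u  input=u q u u q u s s $  — match u
step 4: stack=$ <L> u q  input=q u u q u s s $  — match q
step 5: stack=$ <L> u  input=u u q u s s $  — match u
step 6: stack=$ <L>  input=u q u s s $  — expand <L> -> <S>
step 7: stack=$ <S>  input=u q u s s $  — expand <S> -> <B> u <L>
Stack after step 7: $ <L> u <B> (top = <B>).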